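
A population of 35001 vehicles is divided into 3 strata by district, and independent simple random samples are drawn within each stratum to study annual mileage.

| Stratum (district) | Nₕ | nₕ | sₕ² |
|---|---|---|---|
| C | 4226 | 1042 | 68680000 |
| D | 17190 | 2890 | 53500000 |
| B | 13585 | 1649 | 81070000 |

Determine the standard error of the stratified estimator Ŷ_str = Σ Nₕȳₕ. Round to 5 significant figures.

3.6619 × 10^6

Var(Ŷ_str) = Σₕ Nₕ²(1 − fₕ)sₕ²/nₕ.
C: 4226²·(1 − 1042/4226)·68680000/1042 = 8.8688053 × 10^11.
D: 17190²·(1 − 2890/17190)·53500000/2890 = 4.5505915 × 10^12.
B: 13585²·(1 − 1649/13585)·81070000/1649 = 7.9718289 × 10^12.
Sum = 1.3409301 × 10^13.
SE = √(1.3409301 × 10^13) = 3.6619 × 10^6.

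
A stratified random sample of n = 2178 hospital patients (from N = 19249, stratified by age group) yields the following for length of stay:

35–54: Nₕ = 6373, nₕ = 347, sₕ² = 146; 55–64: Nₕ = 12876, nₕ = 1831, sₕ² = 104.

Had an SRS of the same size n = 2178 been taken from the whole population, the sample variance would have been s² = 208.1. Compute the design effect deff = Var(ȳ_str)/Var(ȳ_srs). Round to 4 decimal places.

0.7719

Var(ȳ_str) = Σ Wₕ²(1−fₕ)sₕ²/nₕ with Wₕ = Nₕ/19249:
  35–54: (6373/19249)²·(1−347/6373)·146/347 = 0.043609397
  55–64: (12876/19249)²·(1−1831/12876)·104/1831 = 0.021800946
  → Var(ȳ_str) = 0.065410343.
Var(ȳ_srs) = (1 − 2178/19249)·208.1/2178 = 0.084735422.
deff = 0.065410343 / 0.084735422 = 0.7719.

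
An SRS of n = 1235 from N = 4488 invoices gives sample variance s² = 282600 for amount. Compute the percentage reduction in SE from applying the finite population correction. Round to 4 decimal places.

14.8635

f = n/N = 1235/4488 = 0.27517825.
SE_no-fpc = √(s²/n) = 15.126993; SE_fpc = √((1−f)s²/n) = 12.878587.
Ratio = √(1−f) = 0.85136464. Reduction = 100·(1 − 0.85136464) = 14.8635%.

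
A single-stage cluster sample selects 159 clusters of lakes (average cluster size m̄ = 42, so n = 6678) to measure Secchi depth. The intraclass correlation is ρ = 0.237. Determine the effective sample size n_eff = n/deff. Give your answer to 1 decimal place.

deff = 1 + (42 − 1)·0.237 = 1 + 9.717 = 10.717.
n_eff = 6678 / 10.717 = 623.1.

623.1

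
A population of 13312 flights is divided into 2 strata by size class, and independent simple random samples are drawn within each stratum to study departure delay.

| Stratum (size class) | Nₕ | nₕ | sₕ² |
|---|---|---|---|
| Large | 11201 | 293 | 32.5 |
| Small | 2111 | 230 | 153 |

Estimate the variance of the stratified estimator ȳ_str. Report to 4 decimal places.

0.0914

Var(ȳ_str) = Σₕ Wₕ²(1 − fₕ)sₕ²/nₕ with Wₕ = Nₕ/N, N = 13312.
Large: Wₕ = 0.84142127; term = 0.84142127²·(1 − 0.02615838)·32.5/293 = 0.076477036.
Small: Wₕ = 0.15857873; term = 0.15857873²·(1 − 0.10895310)·153/230 = 0.014905756.
Sum = 0.091382792.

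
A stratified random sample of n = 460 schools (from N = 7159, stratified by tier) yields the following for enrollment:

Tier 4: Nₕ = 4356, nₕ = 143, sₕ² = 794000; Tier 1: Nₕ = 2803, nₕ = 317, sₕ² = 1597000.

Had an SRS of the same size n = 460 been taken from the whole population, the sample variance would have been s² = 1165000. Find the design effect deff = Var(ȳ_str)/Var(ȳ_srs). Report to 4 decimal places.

Var(ȳ_str) = Σ Wₕ²(1−fₕ)sₕ²/nₕ with Wₕ = Nₕ/7159:
  Tier 4: (4356/7159)²·(1−143/4356)·794000/143 = 1988.1954
  Tier 1: (2803/7159)²·(1−317/2803)·1597000/317 = 684.95991
  → Var(ȳ_str) = 2673.1553.
Var(ȳ_srs) = (1 − 460/7159)·1165000/460 = 2369.8765.
deff = 2673.1553 / 2369.8765 = 1.1280.

1.1280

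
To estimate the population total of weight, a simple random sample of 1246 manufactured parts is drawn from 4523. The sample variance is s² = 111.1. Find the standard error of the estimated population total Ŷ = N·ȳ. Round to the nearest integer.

Var(Ŷ) = N²·Var(ȳ) = N²·(1 − n/N)·s²/n.
f = 1246/4523 = 0.27548088; Var(ȳ) = 0.72451912·111.1/1246 = 0.064601986.
Var(Ŷ) = 4523² · 0.064601986 = 1.321597 × 10^6.
SE(Ŷ) = √(1.321597 × 10^6) = 1150.

1150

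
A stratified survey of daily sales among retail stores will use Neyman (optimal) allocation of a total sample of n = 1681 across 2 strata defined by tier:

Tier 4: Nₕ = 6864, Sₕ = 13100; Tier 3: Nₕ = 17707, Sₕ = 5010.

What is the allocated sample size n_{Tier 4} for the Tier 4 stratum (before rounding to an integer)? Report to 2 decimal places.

846.18

Neyman allocation: nₕ = n·NₕSₕ / Σⱼ NⱼSⱼ.
Σ NⱼSⱼ = 6864·13100 + 17707·5010 = 1.7863047 × 10^8.
n_{Tier 4} = 1681·6864·13100 / (1.7863047 × 10^8) = 846.18.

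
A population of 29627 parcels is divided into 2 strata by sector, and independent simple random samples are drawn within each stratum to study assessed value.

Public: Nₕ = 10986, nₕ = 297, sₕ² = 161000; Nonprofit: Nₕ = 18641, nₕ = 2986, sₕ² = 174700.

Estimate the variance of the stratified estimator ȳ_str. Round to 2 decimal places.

Var(ȳ_str) = Σₕ Wₕ²(1 − fₕ)sₕ²/nₕ with Wₕ = Nₕ/N, N = 29627.
Public: Wₕ = 0.37081041; term = 0.37081041²·(1 − 0.02703441)·161000/297 = 72.522162.
Nonprofit: Wₕ = 0.62918959; term = 0.62918959²·(1 − 0.16018454)·174700/2986 = 19.451362.
Sum = 91.973524.

91.97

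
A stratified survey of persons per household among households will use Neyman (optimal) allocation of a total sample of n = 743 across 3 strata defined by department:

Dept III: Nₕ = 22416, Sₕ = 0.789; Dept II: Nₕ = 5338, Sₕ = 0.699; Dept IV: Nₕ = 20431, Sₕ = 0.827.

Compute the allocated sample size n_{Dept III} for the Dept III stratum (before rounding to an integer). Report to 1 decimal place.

343.0

Neyman allocation: nₕ = n·NₕSₕ / Σⱼ NⱼSⱼ.
Σ NⱼSⱼ = 22416·0.789 + 5338·0.699 + 20431·0.827 = 38313.923.
n_{Dept III} = 743·22416·0.789 / 38313.923 = 343.0.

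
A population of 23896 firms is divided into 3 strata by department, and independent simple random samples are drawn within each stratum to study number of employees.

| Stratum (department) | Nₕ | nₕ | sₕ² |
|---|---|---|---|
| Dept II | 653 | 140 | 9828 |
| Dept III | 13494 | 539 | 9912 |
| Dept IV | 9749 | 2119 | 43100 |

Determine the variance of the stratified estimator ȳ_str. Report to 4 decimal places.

Var(ȳ_str) = Σₕ Wₕ²(1 − fₕ)sₕ²/nₕ with Wₕ = Nₕ/N, N = 23896.
Dept II: Wₕ = 0.02732675; term = 0.02732675²·(1 − 0.21439510)·9828/140 = 0.04118293.
Dept III: Wₕ = 0.56469702; term = 0.56469702²·(1 − 0.03994368)·9912/539 = 5.6298942.
Dept IV: Wₕ = 0.40797623; term = 0.40797623²·(1 − 0.21735563)·43100/2119 = 2.6496011.
Sum = 8.3206782.

8.3207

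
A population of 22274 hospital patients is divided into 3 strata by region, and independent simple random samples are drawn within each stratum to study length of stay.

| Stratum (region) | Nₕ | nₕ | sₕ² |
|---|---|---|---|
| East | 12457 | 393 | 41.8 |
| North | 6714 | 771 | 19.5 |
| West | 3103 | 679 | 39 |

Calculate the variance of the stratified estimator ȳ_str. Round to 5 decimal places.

Var(ȳ_str) = Σₕ Wₕ²(1 − fₕ)sₕ²/nₕ with Wₕ = Nₕ/N, N = 22274.
East: Wₕ = 0.55926192; term = 0.55926192²·(1 − 0.03154853)·41.8/393 = 0.032217519.
North: Wₕ = 0.30142767; term = 0.30142767²·(1 − 0.11483467)·19.5/771 = 0.0020340933.
West: Wₕ = 0.13931041; term = 0.13931041²·(1 − 0.21882050)·39/679 = 8.7078872 × 10^-4.
Sum = 0.035122401.

0.03512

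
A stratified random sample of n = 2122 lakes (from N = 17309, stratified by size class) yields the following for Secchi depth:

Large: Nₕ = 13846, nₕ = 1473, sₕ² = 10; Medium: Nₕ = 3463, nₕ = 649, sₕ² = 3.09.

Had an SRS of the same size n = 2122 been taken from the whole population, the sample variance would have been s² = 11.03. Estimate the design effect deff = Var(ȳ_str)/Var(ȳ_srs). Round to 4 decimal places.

0.8851

Var(ȳ_str) = Σ Wₕ²(1−fₕ)sₕ²/nₕ with Wₕ = Nₕ/17309:
  Large: (13846/17309)²·(1−1473/13846)·10/1473 = 0.0038819741
  Medium: (3463/17309)²·(1−649/3463)·3.09/649 = 1.5486255 × 10^-4
  → Var(ȳ_str) = 0.0040368367.
Var(ȳ_srs) = (1 − 2122/17309)·11.03/2122 = 0.0045606857.
deff = 0.0040368367 / 0.0045606857 = 0.8851.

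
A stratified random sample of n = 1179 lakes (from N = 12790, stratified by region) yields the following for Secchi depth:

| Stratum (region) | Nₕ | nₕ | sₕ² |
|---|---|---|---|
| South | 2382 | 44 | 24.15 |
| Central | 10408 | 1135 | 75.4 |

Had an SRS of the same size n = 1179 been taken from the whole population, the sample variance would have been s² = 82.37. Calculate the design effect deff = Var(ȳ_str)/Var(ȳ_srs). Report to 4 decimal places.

0.9126

Var(ȳ_str) = Σ Wₕ²(1−fₕ)sₕ²/nₕ with Wₕ = Nₕ/12790:
  South: (2382/12790)²·(1−44/2382)·24.15/44 = 0.018685711
  Central: (10408/12790)²·(1−1135/10408)·75.4/1135 = 0.039194212
  → Var(ȳ_str) = 0.057879923.
Var(ȳ_srs) = (1 − 1179/12790)·82.37/1179 = 0.063424104.
deff = 0.057879923 / 0.063424104 = 0.9126.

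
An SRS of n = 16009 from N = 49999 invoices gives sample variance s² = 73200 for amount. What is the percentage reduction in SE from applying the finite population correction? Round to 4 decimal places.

17.5492

f = n/N = 16009/49999 = 0.32018640.
SE_no-fpc = √(s²/n) = 2.1383236; SE_fpc = √((1−f)s²/n) = 1.7630652.
Ratio = √(1−f) = 0.82450809. Reduction = 100·(1 − 0.82450809) = 17.5492%.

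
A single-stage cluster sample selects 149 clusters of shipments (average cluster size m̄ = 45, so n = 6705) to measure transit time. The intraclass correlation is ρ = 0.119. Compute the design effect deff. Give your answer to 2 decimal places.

deff = 1 + (45 − 1)·0.119 = 1 + 5.236 = 6.236.

6.24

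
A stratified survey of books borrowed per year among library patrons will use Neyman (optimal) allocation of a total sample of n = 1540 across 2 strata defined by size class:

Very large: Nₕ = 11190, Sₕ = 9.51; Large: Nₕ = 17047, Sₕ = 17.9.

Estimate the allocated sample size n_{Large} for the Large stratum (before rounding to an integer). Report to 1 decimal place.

Neyman allocation: nₕ = n·NₕSₕ / Σⱼ NⱼSⱼ.
Σ NⱼSⱼ = 11190·9.51 + 17047·17.9 = 411558.2.
n_{Large} = 1540·17047·17.9 / 411558.2 = 1141.8.

1141.8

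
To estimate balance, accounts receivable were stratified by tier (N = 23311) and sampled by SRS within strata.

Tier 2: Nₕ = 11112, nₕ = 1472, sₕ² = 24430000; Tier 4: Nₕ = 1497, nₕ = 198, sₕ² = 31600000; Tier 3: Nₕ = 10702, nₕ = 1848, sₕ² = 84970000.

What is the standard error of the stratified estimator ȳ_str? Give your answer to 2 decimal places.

108.91

Var(ȳ_str) = Σₕ Wₕ²(1 − fₕ)sₕ²/nₕ with Wₕ = Nₕ/N, N = 23311.
Tier 2: Wₕ = 0.47668483; term = 0.47668483²·(1 − 0.13246940)·24430000/1472 = 3271.622.
Tier 4: Wₕ = 0.06421861; term = 0.06421861²·(1 − 0.13226453)·31600000/198 = 571.12482.
Tier 3: Wₕ = 0.45909656; term = 0.45909656²·(1 − 0.17267800)·84970000/1848 = 8017.6355.
Sum = 11860.382.
SE = √(11860.382) = 108.91.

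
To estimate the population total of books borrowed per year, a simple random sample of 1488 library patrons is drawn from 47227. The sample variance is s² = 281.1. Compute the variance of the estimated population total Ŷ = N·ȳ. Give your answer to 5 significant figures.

Var(Ŷ) = N²·Var(ȳ) = N²·(1 − n/N)·s²/n.
f = 1488/47227 = 0.03150740; Var(ȳ) = 0.96849260·281.1/1488 = 0.18295919.
Var(Ŷ) = 47227² · 0.18295919 = 4.0807026 × 10^8.

4.0807 × 10^8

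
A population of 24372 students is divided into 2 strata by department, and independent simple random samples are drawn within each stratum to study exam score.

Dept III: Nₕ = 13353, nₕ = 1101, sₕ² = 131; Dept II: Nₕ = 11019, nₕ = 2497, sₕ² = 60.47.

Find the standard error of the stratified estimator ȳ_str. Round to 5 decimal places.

0.19131

Var(ȳ_str) = Σₕ Wₕ²(1 − fₕ)sₕ²/nₕ with Wₕ = Nₕ/N, N = 24372.
Dept III: Wₕ = 0.54788282; term = 0.54788282²·(1 − 0.08245338)·131/1101 = 0.032770833.
Dept II: Wₕ = 0.45211718; term = 0.45211718²·(1 − 0.22660859)·60.47/2497 = 0.0038284484.
Sum = 0.036599281.
SE = √(0.036599281) = 0.19131.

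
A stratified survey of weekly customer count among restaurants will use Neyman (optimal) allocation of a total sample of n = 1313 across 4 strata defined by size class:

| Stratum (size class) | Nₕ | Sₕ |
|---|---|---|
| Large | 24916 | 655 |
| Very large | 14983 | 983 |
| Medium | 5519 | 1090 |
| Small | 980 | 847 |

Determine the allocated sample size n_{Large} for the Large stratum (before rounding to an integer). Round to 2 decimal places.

565.48

Neyman allocation: nₕ = n·NₕSₕ / Σⱼ NⱼSⱼ.
Σ NⱼSⱼ = 24916·655 + 14983·983 + 5519·1090 + 980·847 = 3.7894039 × 10^7.
n_{Large} = 1313·24916·655 / (3.7894039 × 10^7) = 565.48.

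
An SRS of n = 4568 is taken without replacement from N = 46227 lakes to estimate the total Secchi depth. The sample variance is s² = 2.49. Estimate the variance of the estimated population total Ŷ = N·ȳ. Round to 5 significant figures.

1.0497 × 10^6

Var(Ŷ) = N²·Var(ȳ) = N²·(1 − n/N)·s²/n.
f = 4568/46227 = 0.09881671; Var(ȳ) = 0.90118329·2.49/4568 = 4.912317 × 10^-4.
Var(Ŷ) = 46227² · (4.912317 × 10^-4) = 1.0497305 × 10^6.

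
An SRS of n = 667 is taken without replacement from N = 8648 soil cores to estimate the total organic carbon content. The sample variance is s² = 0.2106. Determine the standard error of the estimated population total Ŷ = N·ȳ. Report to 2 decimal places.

147.62

Var(Ŷ) = N²·Var(ȳ) = N²·(1 − n/N)·s²/n.
f = 667/8648 = 0.07712766; Var(ȳ) = 0.92287234·0.2106/667 = 2.9138968 × 10^-4.
Var(Ŷ) = 8648² · (2.9138968 × 10^-4) = 21792.423.
SE(Ŷ) = √(21792.423) = 147.62.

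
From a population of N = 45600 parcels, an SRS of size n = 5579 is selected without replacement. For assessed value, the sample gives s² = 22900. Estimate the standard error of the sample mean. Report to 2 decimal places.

Under SRS without replacement, Var(ȳ) = (1 − f)·s²/n with f = n/N = 5579/45600 = 0.12234649.
Var(ȳ) = (1 − 0.12234649)·22900/5579 = 0.87765351·4.1046783 = 3.6024853.
SE(ȳ) = √(3.6024853) = 1.90.

1.90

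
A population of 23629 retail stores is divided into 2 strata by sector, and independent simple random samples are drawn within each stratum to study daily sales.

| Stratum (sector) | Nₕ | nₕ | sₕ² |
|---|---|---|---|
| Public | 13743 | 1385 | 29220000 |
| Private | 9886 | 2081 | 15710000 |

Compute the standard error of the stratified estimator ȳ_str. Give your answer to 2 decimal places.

86.38

Var(ȳ_str) = Σₕ Wₕ²(1 − fₕ)sₕ²/nₕ with Wₕ = Nₕ/N, N = 23629.
Public: Wₕ = 0.58161581; term = 0.58161581²·(1 − 0.10077858)·29220000/1385 = 6417.5534.
Private: Wₕ = 0.41838419; term = 0.41838419²·(1 − 0.21049970)·15710000/2081 = 1043.2945.
Sum = 7460.8479.
SE = √(7460.8479) = 86.38.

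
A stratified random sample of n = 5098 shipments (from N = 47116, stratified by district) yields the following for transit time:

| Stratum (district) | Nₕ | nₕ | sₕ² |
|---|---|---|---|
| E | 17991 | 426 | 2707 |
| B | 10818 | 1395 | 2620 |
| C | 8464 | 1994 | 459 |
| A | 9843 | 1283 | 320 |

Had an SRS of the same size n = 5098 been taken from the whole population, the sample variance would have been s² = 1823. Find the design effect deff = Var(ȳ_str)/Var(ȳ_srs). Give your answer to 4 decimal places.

3.1545

Var(ȳ_str) = Σ Wₕ²(1−fₕ)sₕ²/nₕ with Wₕ = Nₕ/47116:
  E: (17991/47116)²·(1−426/17991)·2707/426 = 0.90457647
  B: (10818/47116)²·(1−1395/10818)·2620/1395 = 0.08624351
  C: (8464/47116)²·(1−1994/8464)·459/1994 = 0.0056784609
  A: (9843/47116)²·(1−1283/9843)·320/1283 = 0.0094664631
  → Var(ȳ_str) = 1.0059649.
Var(ȳ_srs) = (1 − 5098/47116)·1823/5098 = 0.31889947.
deff = 1.0059649 / 0.31889947 = 3.1545.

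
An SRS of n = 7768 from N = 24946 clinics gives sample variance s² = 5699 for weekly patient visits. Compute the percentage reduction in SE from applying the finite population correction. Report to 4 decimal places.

f = n/N = 7768/24946 = 0.31139261.
SE_no-fpc = √(s²/n) = 0.85653422; SE_fpc = √((1−f)s²/n) = 0.71077241.
Ratio = √(1−f) = 0.82982371. Reduction = 100·(1 − 0.82982371) = 17.0176%.

17.0176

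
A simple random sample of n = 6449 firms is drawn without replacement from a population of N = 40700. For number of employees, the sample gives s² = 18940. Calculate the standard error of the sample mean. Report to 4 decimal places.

Under SRS without replacement, Var(ȳ) = (1 − f)·s²/n with f = n/N = 6449/40700 = 0.15845209.
Var(ȳ) = (1 − 0.15845209)·18940/6449 = 0.84154791·2.9368894 = 2.4715332.
SE(ȳ) = √(2.4715332) = 1.5721.

1.5721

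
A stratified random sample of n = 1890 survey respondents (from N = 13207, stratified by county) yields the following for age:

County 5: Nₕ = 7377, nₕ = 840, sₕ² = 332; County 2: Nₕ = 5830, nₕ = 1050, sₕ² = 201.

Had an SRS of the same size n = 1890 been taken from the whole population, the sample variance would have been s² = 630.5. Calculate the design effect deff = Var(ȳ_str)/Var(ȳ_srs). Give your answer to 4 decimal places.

0.4892

Var(ȳ_str) = Σ Wₕ²(1−fₕ)sₕ²/nₕ with Wₕ = Nₕ/13207:
  County 5: (7377/13207)²·(1−840/7377)·332/840 = 0.10927195
  County 2: (5830/13207)²·(1−1050/5830)·201/1050 = 0.03058404
  → Var(ȳ_str) = 0.13985599.
Var(ȳ_srs) = (1 − 1890/13207)·630.5/1890 = 0.28585805.
deff = 0.13985599 / 0.28585805 = 0.4892.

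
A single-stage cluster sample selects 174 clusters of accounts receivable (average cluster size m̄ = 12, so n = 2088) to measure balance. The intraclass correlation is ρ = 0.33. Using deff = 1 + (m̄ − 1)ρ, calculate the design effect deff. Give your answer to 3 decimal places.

deff = 1 + (12 − 1)·0.33 = 1 + 3.63 = 4.63.

4.630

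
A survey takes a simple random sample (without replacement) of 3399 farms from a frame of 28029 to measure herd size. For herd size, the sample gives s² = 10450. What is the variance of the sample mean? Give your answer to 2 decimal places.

Under SRS without replacement, Var(ȳ) = (1 − f)·s²/n with f = n/N = 3399/28029 = 0.12126726.
Var(ȳ) = (1 − 0.12126726)·10450/3399 = 0.87873274·3.0744337 = 2.7016055.

2.70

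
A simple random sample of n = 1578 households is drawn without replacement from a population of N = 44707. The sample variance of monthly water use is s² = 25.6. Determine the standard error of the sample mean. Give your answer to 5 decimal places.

0.12510

Under SRS without replacement, Var(ȳ) = (1 − f)·s²/n with f = n/N = 1578/44707 = 0.03529649.
Var(ȳ) = (1 − 0.03529649)·25.6/1578 = 0.96470351·0.016223067 = 0.01565045.
SE(ȳ) = √(0.01565045) = 0.12510.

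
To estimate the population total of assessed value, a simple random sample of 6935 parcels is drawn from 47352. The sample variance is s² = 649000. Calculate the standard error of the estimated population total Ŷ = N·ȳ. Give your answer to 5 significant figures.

Var(Ŷ) = N²·Var(ȳ) = N²·(1 − n/N)·s²/n.
f = 6935/47352 = 0.14645633; Var(ȳ) = 0.85354367·649000/6935 = 79.877411.
Var(Ŷ) = 47352² · 79.877411 = 1.7910208 × 10^11.
SE(Ŷ) = √(1.7910208 × 10^11) = 423200.

423200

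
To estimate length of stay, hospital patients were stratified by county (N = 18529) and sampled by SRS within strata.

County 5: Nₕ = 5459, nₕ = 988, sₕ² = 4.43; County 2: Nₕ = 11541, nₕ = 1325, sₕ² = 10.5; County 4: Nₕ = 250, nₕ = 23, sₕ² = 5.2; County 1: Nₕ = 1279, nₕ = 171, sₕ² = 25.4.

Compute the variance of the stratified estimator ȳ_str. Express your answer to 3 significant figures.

0.00369

Var(ȳ_str) = Σₕ Wₕ²(1 − fₕ)sₕ²/nₕ with Wₕ = Nₕ/N, N = 18529.
County 5: Wₕ = 0.29461925; term = 0.29461925²·(1 − 0.18098553)·4.43/988 = 3.1875763 × 10^-4.
County 2: Wₕ = 0.62286146; term = 0.62286146²·(1 − 0.11480808)·10.5/1325 = 0.0027214088.
County 4: Wₕ = 0.01349236; term = 0.01349236²·(1 − 0.09200000)·5.2/23 = 3.7371232 × 10^-5.
County 1: Wₕ = 0.06902693; term = 0.06902693²·(1 − 0.13369820)·25.4/171 = 6.1311783 × 10^-4.
Sum = 0.0036906555.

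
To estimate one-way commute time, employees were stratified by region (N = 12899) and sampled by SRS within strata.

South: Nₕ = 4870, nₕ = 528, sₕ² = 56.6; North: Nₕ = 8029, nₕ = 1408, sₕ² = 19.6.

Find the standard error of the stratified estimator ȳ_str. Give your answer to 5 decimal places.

Var(ȳ_str) = Σₕ Wₕ²(1 − fₕ)sₕ²/nₕ with Wₕ = Nₕ/N, N = 12899.
South: Wₕ = 0.37754865; term = 0.37754865²·(1 − 0.10841889)·56.6/528 = 0.013623516.
North: Wₕ = 0.62245135; term = 0.62245135²·(1 − 0.17536430)·19.6/1408 = 0.0044476067.
Sum = 0.018071123.
SE = √(0.018071123) = 0.13443.

0.13443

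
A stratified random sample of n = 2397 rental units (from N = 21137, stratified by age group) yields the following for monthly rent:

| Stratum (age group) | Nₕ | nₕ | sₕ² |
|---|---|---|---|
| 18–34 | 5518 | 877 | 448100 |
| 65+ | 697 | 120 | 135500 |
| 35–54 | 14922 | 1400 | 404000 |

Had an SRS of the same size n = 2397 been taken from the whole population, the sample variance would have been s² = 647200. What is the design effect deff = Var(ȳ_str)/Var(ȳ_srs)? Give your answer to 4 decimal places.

Var(ȳ_str) = Σ Wₕ²(1−fₕ)sₕ²/nₕ with Wₕ = Nₕ/21137:
  18–34: (5518/21137)²·(1−877/5518)·448100/877 = 29.287474
  65+: (697/21137)²·(1−120/697)·135500/120 = 1.0164358
  35–54: (14922/21137)²·(1−1400/14922)·404000/1400 = 130.32706
  → Var(ȳ_str) = 160.63097.
Var(ȳ_srs) = (1 − 2397/21137)·647200/2397 = 239.38488.
deff = 160.63097 / 239.38488 = 0.6710.

0.6710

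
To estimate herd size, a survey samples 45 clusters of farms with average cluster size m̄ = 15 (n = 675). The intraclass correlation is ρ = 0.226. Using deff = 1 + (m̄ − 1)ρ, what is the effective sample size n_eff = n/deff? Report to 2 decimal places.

deff = 1 + (15 − 1)·0.226 = 1 + 3.164 = 4.164.
n_eff = 675 / 4.164 = 162.10.

162.10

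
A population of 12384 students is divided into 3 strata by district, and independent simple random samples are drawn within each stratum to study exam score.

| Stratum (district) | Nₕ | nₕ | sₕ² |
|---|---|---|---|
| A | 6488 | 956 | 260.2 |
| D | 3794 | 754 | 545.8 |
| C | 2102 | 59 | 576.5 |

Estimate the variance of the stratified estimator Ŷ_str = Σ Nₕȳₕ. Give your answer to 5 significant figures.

Var(Ŷ_str) = Σₕ Nₕ²(1 − fₕ)sₕ²/nₕ.
A: 6488²·(1 − 956/6488)·260.2/956 = 9.7688269 × 10^6.
D: 3794²·(1 − 754/3794)·545.8/754 = 8.3489738 × 10^6.
C: 2102²·(1 − 59/2102)·576.5/59 = 4.1961246 × 10^7.
Sum = 6.0079047 × 10^7.

6.0079 × 10^7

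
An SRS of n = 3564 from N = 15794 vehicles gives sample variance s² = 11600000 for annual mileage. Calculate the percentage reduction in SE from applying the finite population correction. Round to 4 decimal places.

f = n/N = 3564/15794 = 0.22565531.
SE_no-fpc = √(s²/n) = 57.050591; SE_fpc = √((1−f)s²/n) = 50.202727.
Ratio = √(1−f) = 0.87996857. Reduction = 100·(1 − 0.87996857) = 12.0031%.

12.0031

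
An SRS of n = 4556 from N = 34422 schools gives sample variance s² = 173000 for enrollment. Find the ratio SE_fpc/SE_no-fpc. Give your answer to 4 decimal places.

0.9315

f = n/N = 4556/34422 = 0.13235721.
SE_no-fpc = √(s²/n) = 6.1621348; SE_fpc = √((1−f)s²/n) = 5.7398649.
Ratio = √(1−f) = 0.93147345.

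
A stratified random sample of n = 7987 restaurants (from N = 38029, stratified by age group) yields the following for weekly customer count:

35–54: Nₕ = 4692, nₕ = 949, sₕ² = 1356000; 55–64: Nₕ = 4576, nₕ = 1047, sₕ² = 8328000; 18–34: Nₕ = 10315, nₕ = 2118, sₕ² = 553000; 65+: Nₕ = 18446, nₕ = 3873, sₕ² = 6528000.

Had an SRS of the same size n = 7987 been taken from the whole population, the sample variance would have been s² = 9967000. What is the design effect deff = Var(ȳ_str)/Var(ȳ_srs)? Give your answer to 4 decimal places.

0.4410

Var(ȳ_str) = Σ Wₕ²(1−fₕ)sₕ²/nₕ with Wₕ = Nₕ/38029:
  35–54: (4692/38029)²·(1−949/4692)·1356000/949 = 17.351679
  55–64: (4576/38029)²·(1−1047/4576)·8328000/1047 = 88.818186
  18–34: (10315/38029)²·(1−2118/10315)·553000/2118 = 15.264885
  65+: (18446/38029)²·(1−3873/18446)·6528000/3873 = 313.29539
  → Var(ȳ_str) = 434.73014.
Var(ȳ_srs) = (1 − 7987/38029)·9967000/7987 = 985.81338.
deff = 434.73014 / 985.81338 = 0.4410.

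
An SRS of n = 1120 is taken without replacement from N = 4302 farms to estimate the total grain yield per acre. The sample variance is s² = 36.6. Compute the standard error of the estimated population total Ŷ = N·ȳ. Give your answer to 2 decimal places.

668.83

Var(Ŷ) = N²·Var(ȳ) = N²·(1 − n/N)·s²/n.
f = 1120/4302 = 0.26034403; Var(ȳ) = 0.73965597·36.6/1120 = 0.024170901.
Var(Ŷ) = 4302² · 0.024170901 = 447335.8.
SE(Ŷ) = √(447335.8) = 668.83.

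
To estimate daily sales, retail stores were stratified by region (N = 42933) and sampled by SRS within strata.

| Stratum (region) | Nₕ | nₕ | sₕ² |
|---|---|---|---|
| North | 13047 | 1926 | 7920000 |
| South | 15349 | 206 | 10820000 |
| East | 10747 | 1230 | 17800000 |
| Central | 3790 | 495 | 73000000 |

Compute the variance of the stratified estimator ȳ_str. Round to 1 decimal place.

8749.1

Var(ȳ_str) = Σₕ Wₕ²(1 − fₕ)sₕ²/nₕ with Wₕ = Nₕ/N, N = 42933.
North: Wₕ = 0.30389211; term = 0.30389211²·(1 − 0.14762014)·7920000/1926 = 323.69868.
South: Wₕ = 0.35751054; term = 0.35751054²·(1 − 0.01342107)·10820000/206 = 6623.226.
East: Wₕ = 0.25032027; term = 0.25032027²·(1 − 0.11445054)·17800000/1230 = 803.00775.
Central: Wₕ = 0.08827708; term = 0.08827708²·(1 − 0.13060686)·73000000/495 = 999.14799.
Sum = 8749.0804.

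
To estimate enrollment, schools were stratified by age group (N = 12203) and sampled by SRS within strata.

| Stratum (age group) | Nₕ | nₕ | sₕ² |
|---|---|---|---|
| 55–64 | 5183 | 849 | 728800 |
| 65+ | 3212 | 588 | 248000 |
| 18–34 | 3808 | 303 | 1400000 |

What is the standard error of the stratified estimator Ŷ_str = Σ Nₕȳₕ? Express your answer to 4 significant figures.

290700

Var(Ŷ_str) = Σₕ Nₕ²(1 − fₕ)sₕ²/nₕ.
55–64: 5183²·(1 − 849/5183)·728800/849 = 1.9282831 × 10^10.
65+: 3212²·(1 − 588/3212)·248000/588 = 3.5547881 × 10^9.
18–34: 3808²·(1 − 303/3808)·1400000/303 = 6.1669492 × 10^10.
Sum = 8.4507111 × 10^10.
SE = √(8.4507111 × 10^10) = 290700.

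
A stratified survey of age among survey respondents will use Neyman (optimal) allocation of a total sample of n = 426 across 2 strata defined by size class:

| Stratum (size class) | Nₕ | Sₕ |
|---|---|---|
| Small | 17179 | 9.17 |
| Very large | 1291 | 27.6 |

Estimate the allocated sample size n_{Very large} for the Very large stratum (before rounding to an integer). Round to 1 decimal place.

78.6

Neyman allocation: nₕ = n·NₕSₕ / Σⱼ NⱼSⱼ.
Σ NⱼSⱼ = 17179·9.17 + 1291·27.6 = 193163.03.
n_{Very large} = 426·1291·27.6 / 193163.03 = 78.6.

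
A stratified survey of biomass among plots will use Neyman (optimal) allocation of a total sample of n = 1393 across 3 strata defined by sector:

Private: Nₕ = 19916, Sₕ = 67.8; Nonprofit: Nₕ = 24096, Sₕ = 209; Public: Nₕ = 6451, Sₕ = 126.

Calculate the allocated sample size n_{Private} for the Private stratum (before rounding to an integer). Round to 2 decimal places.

Neyman allocation: nₕ = n·NₕSₕ / Σⱼ NⱼSⱼ.
Σ NⱼSⱼ = 19916·67.8 + 24096·209 + 6451·126 = 7.1991948 × 10^6.
n_{Private} = 1393·19916·67.8 / (7.1991948 × 10^6) = 261.28.

261.28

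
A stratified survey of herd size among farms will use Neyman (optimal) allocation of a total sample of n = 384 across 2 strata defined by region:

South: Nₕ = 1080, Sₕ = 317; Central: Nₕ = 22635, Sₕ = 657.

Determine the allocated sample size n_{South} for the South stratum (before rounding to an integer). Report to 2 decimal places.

Neyman allocation: nₕ = n·NₕSₕ / Σⱼ NⱼSⱼ.
Σ NⱼSⱼ = 1080·317 + 22635·657 = 1.5213555 × 10^7.
n_{South} = 384·1080·317 / (1.5213555 × 10^7) = 8.64.

8.64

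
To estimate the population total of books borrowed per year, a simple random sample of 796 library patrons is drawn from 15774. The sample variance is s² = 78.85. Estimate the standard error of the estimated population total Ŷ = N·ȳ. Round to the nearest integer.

Var(Ŷ) = N²·Var(ȳ) = N²·(1 − n/N)·s²/n.
f = 796/15774 = 0.05046279; Var(ȳ) = 0.94953721·78.85/796 = 0.094059057.
Var(Ŷ) = 15774² · 0.094059057 = 2.3403688 × 10^7.
SE(Ŷ) = √(2.3403688 × 10^7) = 4838.

4838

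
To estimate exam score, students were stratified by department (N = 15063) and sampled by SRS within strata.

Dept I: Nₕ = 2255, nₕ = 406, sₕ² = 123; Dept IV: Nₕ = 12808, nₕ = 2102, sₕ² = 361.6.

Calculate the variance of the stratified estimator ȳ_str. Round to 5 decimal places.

0.10953

Var(ȳ_str) = Σₕ Wₕ²(1 − fₕ)sₕ²/nₕ with Wₕ = Nₕ/N, N = 15063.
Dept I: Wₕ = 0.14970457; term = 0.14970457²·(1 − 0.18004435)·123/406 = 0.0055672354.
Dept IV: Wₕ = 0.85029543; term = 0.85029543²·(1 − 0.16411618)·361.6/2102 = 0.1039636.
Sum = 0.10953084.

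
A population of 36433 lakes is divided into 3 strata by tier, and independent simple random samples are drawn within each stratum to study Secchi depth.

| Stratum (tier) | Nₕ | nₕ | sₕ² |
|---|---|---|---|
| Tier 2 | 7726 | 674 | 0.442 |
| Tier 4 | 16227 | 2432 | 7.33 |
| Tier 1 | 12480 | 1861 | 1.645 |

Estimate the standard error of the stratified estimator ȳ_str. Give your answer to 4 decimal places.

0.0250

Var(ȳ_str) = Σₕ Wₕ²(1 − fₕ)sₕ²/nₕ with Wₕ = Nₕ/N, N = 36433.
Tier 2: Wₕ = 0.21206049; term = 0.21206049²·(1 − 0.08723790)·0.442/674 = 2.6917797 × 10^-5.
Tier 4: Wₕ = 0.44539291; term = 0.44539291²·(1 − 0.14987367)·7.33/2432 = 5.0828873 × 10^-4.
Tier 1: Wₕ = 0.34254659; term = 0.34254659²·(1 − 0.14911859)·1.645/1861 = 8.8252673 × 10^-5.
Sum = 6.234592 × 10^-4.
SE = √(6.234592 × 10^-4) = 0.0250.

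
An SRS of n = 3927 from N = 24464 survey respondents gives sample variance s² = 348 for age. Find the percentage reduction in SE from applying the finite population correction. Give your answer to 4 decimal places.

f = n/N = 3927/24464 = 0.16052158.
SE_no-fpc = √(s²/n) = 0.29768652; SE_fpc = √((1−f)s²/n) = 0.27274948.
Ratio = √(1−f) = 0.91623055. Reduction = 100·(1 − 0.91623055) = 8.3769%.

8.3769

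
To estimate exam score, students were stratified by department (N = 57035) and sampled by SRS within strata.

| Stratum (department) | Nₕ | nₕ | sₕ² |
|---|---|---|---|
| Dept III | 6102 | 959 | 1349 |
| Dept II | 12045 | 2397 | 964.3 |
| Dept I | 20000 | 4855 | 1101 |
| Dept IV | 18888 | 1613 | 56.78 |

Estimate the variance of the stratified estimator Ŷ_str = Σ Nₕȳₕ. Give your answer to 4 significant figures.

1.711 × 10^8

Var(Ŷ_str) = Σₕ Nₕ²(1 − fₕ)sₕ²/nₕ.
Dept III: 6102²·(1 − 959/6102)·1349/959 = 4.4145056 × 10^7.
Dept II: 12045²·(1 − 2397/12045)·964.3/2397 = 4.6750712 × 10^7.
Dept I: 20000²·(1 − 4855/20000)·1101/4855 = 6.8690608 × 10^7.
Dept IV: 18888²·(1 − 1613/18888)·56.78/1613 = 1.1485901 × 10^7.
Sum = 1.7107228 × 10^8.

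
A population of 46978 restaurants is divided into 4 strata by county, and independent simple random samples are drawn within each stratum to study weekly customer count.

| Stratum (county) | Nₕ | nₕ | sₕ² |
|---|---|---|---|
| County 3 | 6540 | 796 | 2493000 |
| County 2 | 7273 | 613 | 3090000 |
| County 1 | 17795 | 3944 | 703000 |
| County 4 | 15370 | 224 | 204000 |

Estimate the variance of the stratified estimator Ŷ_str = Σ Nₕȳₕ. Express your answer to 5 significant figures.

6.1776 × 10^11

Var(Ŷ_str) = Σₕ Nₕ²(1 − fₕ)sₕ²/nₕ.
County 3: 6540²·(1 − 796/6540)·2493000/796 = 1.1765256 × 10^11.
County 2: 7273²·(1 − 613/7273)·3090000/613 = 2.4416636 × 10^11.
County 1: 17795²·(1 − 3944/17795)·703000/3944 = 4.3933676 × 10^10.
County 4: 15370²·(1 − 224/15370)·204000/224 = 2.1200884 × 10^11.
Sum = 6.1776144 × 10^11.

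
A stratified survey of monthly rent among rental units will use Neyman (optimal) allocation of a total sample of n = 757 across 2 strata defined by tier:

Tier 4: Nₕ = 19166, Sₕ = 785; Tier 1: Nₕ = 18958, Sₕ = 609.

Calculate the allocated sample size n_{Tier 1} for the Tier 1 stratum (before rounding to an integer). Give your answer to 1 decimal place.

328.7

Neyman allocation: nₕ = n·NₕSₕ / Σⱼ NⱼSⱼ.
Σ NⱼSⱼ = 19166·785 + 18958·609 = 2.6590732 × 10^7.
n_{Tier 1} = 757·18958·609 / (2.6590732 × 10^7) = 328.7.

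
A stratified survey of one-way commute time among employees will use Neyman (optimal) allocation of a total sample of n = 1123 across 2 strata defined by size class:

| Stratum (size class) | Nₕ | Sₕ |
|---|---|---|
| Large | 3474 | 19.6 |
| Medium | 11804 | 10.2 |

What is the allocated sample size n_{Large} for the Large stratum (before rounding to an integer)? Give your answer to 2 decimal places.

405.67

Neyman allocation: nₕ = n·NₕSₕ / Σⱼ NⱼSⱼ.
Σ NⱼSⱼ = 3474·19.6 + 11804·10.2 = 188491.2.
n_{Large} = 1123·3474·19.6 / 188491.2 = 405.67.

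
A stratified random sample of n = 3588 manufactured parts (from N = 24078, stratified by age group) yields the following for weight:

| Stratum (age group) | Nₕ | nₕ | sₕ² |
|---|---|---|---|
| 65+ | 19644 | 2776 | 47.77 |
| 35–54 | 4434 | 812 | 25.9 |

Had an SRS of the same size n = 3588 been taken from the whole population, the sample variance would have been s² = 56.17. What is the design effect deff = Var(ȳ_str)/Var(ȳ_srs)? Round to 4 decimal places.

Var(ȳ_str) = Σ Wₕ²(1−fₕ)sₕ²/nₕ with Wₕ = Nₕ/24078:
  65+: (19644/24078)²·(1−2776/19644)·47.77/2776 = 0.0098353196
  35–54: (4434/24078)²·(1−812/4434)·25.9/812 = 8.8358239 × 10^-4
  → Var(ȳ_str) = 0.010718902.
Var(ȳ_srs) = (1 − 3588/24078)·56.17/3588 = 0.013322126.
deff = 0.010718902 / 0.013322126 = 0.8046.

0.8046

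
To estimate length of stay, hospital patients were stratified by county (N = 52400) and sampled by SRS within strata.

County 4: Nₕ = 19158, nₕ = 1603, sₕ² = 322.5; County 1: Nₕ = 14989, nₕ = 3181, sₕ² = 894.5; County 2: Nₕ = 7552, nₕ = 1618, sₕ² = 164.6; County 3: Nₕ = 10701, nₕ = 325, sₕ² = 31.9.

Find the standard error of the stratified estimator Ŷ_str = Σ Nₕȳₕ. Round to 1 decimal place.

Var(Ŷ_str) = Σₕ Nₕ²(1 − fₕ)sₕ²/nₕ.
County 4: 19158²·(1 − 1603/19158)·322.5/1603 = 6.7662369 × 10^7.
County 1: 14989²·(1 − 3181/14989)·894.5/3181 = 4.9769775 × 10^7.
County 2: 7552²·(1 − 1618/7552)·164.6/1618 = 4.5589081 × 10^6.
County 3: 10701²·(1 − 325/10701)·31.9/325 = 1.0898373 × 10^7.
Sum = 1.3288943 × 10^8.
SE = √(1.3288943 × 10^8) = 11527.8.

11527.8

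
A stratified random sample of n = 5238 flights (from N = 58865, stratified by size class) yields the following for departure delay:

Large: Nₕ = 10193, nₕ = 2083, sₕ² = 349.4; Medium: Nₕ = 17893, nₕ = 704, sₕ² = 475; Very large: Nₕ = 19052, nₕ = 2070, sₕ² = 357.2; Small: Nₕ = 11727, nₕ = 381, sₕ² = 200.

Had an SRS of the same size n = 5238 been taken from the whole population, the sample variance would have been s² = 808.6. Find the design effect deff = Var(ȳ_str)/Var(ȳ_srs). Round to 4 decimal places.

0.7122

Var(ȳ_str) = Σ Wₕ²(1−fₕ)sₕ²/nₕ with Wₕ = Nₕ/58865:
  Large: (10193/58865)²·(1−2083/10193)·349.4/2083 = 0.0040016787
  Medium: (17893/58865)²·(1−704/17893)·475/704 = 0.059888085
  Very large: (19052/58865)²·(1−2070/19052)·357.2/2070 = 0.016112251
  Small: (11727/58865)²·(1−381/11727)·200/381 = 0.020156746
  → Var(ȳ_str) = 0.10015876.
Var(ȳ_srs) = (1 − 5238/58865)·808.6/5238 = 0.14063538.
deff = 0.10015876 / 0.14063538 = 0.7122.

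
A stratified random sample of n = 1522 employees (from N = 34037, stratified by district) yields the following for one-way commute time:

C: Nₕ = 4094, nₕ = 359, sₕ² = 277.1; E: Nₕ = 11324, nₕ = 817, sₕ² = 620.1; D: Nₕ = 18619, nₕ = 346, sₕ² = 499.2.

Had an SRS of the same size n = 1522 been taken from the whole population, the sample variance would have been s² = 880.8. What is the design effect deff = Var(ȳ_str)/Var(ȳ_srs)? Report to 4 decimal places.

Var(ȳ_str) = Σ Wₕ²(1−fₕ)sₕ²/nₕ with Wₕ = Nₕ/34037:
  C: (4094/34037)²·(1−359/4094)·277.1/359 = 0.010187743
  E: (11324/34037)²·(1−817/11324)·620.1/817 = 0.077949928
  D: (18619/34037)²·(1−346/18619)·499.2/346 = 0.42370358
  → Var(ȳ_str) = 0.51184125.
Var(ȳ_srs) = (1 − 1522/34037)·880.8/1522 = 0.5528345.
deff = 0.51184125 / 0.5528345 = 0.9258.

0.9258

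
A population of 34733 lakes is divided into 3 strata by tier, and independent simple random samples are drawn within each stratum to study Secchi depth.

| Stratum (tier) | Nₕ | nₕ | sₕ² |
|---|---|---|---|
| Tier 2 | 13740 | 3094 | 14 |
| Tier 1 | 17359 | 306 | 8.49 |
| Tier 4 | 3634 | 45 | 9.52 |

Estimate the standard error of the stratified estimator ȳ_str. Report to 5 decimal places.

0.09820

Var(ȳ_str) = Σₕ Wₕ²(1 − fₕ)sₕ²/nₕ with Wₕ = Nₕ/N, N = 34733.
Tier 2: Wₕ = 0.39558921; term = 0.39558921²·(1 − 0.22518195)·14/3094 = 5.4865119 × 10^-4.
Tier 1: Wₕ = 0.49978407; term = 0.49978407²·(1 − 0.01762774)·8.49/306 = 0.0068081194.
Tier 4: Wₕ = 0.10462672; term = 0.10462672²·(1 − 0.01238305)·9.52/45 = 0.0022871688.
Sum = 0.0096439394.
SE = √(0.0096439394) = 0.09820.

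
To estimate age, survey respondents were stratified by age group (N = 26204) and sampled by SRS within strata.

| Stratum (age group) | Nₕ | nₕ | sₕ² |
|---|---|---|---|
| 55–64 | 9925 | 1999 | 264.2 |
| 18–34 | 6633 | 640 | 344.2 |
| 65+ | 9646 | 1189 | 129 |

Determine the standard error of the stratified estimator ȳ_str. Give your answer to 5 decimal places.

Var(ȳ_str) = Σₕ Wₕ²(1 − fₕ)sₕ²/nₕ with Wₕ = Nₕ/N, N = 26204.
55–64: Wₕ = 0.37875897; term = 0.37875897²·(1 − 0.20141058)·264.2/1999 = 0.015141518.
18–34: Wₕ = 0.25312929; term = 0.25312929²·(1 − 0.09648726)·344.2/640 = 0.03113508.
65+: Wₕ = 0.36811174; term = 0.36811174²·(1 − 0.12326353)·129/1189 = 0.012889506.
Sum = 0.059166104.
SE = √(0.059166104) = 0.24324.

0.24324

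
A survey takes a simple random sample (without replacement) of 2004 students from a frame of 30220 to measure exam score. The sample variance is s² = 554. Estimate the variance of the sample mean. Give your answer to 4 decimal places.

0.2581

Under SRS without replacement, Var(ȳ) = (1 − f)·s²/n with f = n/N = 2004/30220 = 0.06631370.
Var(ȳ) = (1 − 0.06631370)·554/2004 = 0.93368630·0.27644711 = 0.25811488.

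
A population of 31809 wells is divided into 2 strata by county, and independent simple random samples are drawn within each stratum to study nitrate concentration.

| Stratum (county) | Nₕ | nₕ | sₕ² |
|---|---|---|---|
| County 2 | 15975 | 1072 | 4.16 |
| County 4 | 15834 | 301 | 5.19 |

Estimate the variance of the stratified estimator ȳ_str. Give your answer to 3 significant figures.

0.00510

Var(ȳ_str) = Σₕ Wₕ²(1 − fₕ)sₕ²/nₕ with Wₕ = Nₕ/N, N = 31809.
County 2: Wₕ = 0.50221635; term = 0.50221635²·(1 − 0.06710485)·4.16/1072 = 9.1308894 × 10^-4.
County 4: Wₕ = 0.49778365; term = 0.49778365²·(1 − 0.01900973)·5.19/301 = 0.0041912813.
Sum = 0.0051043702.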